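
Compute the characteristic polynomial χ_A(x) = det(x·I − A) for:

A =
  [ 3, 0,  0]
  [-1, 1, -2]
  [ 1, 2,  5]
x^3 - 9*x^2 + 27*x - 27

Expanding det(x·I − A) (e.g. by cofactor expansion or by noting that A is similar to its Jordan form J, which has the same characteristic polynomial as A) gives
  χ_A(x) = x^3 - 9*x^2 + 27*x - 27
which factors as (x - 3)^3. The eigenvalues (with algebraic multiplicities) are λ = 3 with multiplicity 3.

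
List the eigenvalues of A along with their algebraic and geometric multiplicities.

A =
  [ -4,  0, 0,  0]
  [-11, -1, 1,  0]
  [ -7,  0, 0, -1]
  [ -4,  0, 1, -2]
λ = -4: alg = 1, geom = 1; λ = -1: alg = 3, geom = 1

Step 1 — factor the characteristic polynomial to read off the algebraic multiplicities:
  χ_A(x) = (x + 1)^3*(x + 4)

Step 2 — compute geometric multiplicities via the rank-nullity identity g(λ) = n − rank(A − λI):
  rank(A − (-4)·I) = 3, so dim ker(A − (-4)·I) = n − 3 = 1
  rank(A − (-1)·I) = 3, so dim ker(A − (-1)·I) = n − 3 = 1

Summary:
  λ = -4: algebraic multiplicity = 1, geometric multiplicity = 1
  λ = -1: algebraic multiplicity = 3, geometric multiplicity = 1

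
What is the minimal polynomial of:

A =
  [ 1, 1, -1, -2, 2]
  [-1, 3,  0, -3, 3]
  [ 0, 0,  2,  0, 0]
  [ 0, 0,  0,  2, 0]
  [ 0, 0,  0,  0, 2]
x^3 - 6*x^2 + 12*x - 8

The characteristic polynomial is χ_A(x) = (x - 2)^5, so the eigenvalues are known. The minimal polynomial is
  m_A(x) = Π_λ (x − λ)^{k_λ}
where k_λ is the size of the *largest* Jordan block for λ (equivalently, the smallest k with (A − λI)^k v = 0 for every generalised eigenvector v of λ).

  λ = 2: largest Jordan block has size 3, contributing (x − 2)^3

So m_A(x) = (x - 2)^3 = x^3 - 6*x^2 + 12*x - 8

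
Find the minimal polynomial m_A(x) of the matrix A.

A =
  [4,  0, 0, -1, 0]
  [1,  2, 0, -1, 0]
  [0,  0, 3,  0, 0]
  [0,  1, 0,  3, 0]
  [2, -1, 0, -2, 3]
x^3 - 9*x^2 + 27*x - 27

The characteristic polynomial is χ_A(x) = (x - 3)^5, so the eigenvalues are known. The minimal polynomial is
  m_A(x) = Π_λ (x − λ)^{k_λ}
where k_λ is the size of the *largest* Jordan block for λ (equivalently, the smallest k with (A − λI)^k v = 0 for every generalised eigenvector v of λ).

  λ = 3: largest Jordan block has size 3, contributing (x − 3)^3

So m_A(x) = (x - 3)^3 = x^3 - 9*x^2 + 27*x - 27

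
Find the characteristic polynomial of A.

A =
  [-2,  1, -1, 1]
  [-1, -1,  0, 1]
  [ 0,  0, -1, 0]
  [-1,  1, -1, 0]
x^4 + 4*x^3 + 6*x^2 + 4*x + 1

Expanding det(x·I − A) (e.g. by cofactor expansion or by noting that A is similar to its Jordan form J, which has the same characteristic polynomial as A) gives
  χ_A(x) = x^4 + 4*x^3 + 6*x^2 + 4*x + 1
which factors as (x + 1)^4. The eigenvalues (with algebraic multiplicities) are λ = -1 with multiplicity 4.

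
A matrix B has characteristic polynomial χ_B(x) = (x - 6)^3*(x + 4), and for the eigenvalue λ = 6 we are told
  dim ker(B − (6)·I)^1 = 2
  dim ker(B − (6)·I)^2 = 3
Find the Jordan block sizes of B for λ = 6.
Block sizes for λ = 6: [2, 1]

From the dimensions of kernels of powers, the number of Jordan blocks of size at least j is d_j − d_{j−1} where d_j = dim ker(N^j) (with d_0 = 0). Computing the differences gives [2, 1].
The number of blocks of size exactly k is (#blocks of size ≥ k) − (#blocks of size ≥ k + 1), so the partition is: 1 block(s) of size 1, 1 block(s) of size 2.
In nonincreasing order the block sizes are [2, 1].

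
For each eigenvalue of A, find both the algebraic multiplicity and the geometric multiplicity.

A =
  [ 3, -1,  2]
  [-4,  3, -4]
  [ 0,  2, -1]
λ = 1: alg = 2, geom = 1; λ = 3: alg = 1, geom = 1

Step 1 — factor the characteristic polynomial to read off the algebraic multiplicities:
  χ_A(x) = (x - 3)*(x - 1)^2

Step 2 — compute geometric multiplicities via the rank-nullity identity g(λ) = n − rank(A − λI):
  rank(A − (1)·I) = 2, so dim ker(A − (1)·I) = n − 2 = 1
  rank(A − (3)·I) = 2, so dim ker(A − (3)·I) = n − 2 = 1

Summary:
  λ = 1: algebraic multiplicity = 2, geometric multiplicity = 1
  λ = 3: algebraic multiplicity = 1, geometric multiplicity = 1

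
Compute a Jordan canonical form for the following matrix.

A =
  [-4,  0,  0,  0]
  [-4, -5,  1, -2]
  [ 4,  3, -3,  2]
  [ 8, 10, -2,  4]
J_1(-4) ⊕ J_2(-2) ⊕ J_1(0)

The characteristic polynomial is
  det(x·I − A) = x^4 + 8*x^3 + 20*x^2 + 16*x = x*(x + 2)^2*(x + 4)

Eigenvalues and multiplicities (the geometric multiplicity of λ is n − rank(A − λI), which equals the number of Jordan blocks for λ):
  λ = -4: algebraic multiplicity = 1, geometric multiplicity = 1
  λ = -2: algebraic multiplicity = 2, geometric multiplicity = 1
  λ = 0: algebraic multiplicity = 1, geometric multiplicity = 1

Determining the block sizes for each eigenvalue:
  λ = -4: one block (gm = 1), so the single block has size am = 1 → block sizes [1]
  λ = -2: one block (gm = 1), so the single block has size am = 2 → block sizes [2]
  λ = 0: one block (gm = 1), so the single block has size am = 1 → block sizes [1]

Assembling the blocks gives a Jordan form
J =
  [-4,  0,  0, 0]
  [ 0, -2,  1, 0]
  [ 0,  0, -2, 0]
  [ 0,  0,  0, 0]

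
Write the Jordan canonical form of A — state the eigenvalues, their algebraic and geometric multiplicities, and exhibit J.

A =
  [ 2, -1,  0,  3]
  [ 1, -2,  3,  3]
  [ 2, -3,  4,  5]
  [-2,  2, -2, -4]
J_3(0) ⊕ J_1(0)

The characteristic polynomial is
  det(x·I − A) = x^4

Eigenvalues and multiplicities (the geometric multiplicity of λ is n − rank(A − λI), which equals the number of Jordan blocks for λ):
  λ = 0: algebraic multiplicity = 4, geometric multiplicity = 2

Determining the block sizes for each eigenvalue:
  λ = 0: with am = 4 and gm = 2, the partition is not yet determined (e.g. several partitions of 4 into 2 parts exist). Let N = A − (0)·I. Computing rank(N^1) = 2, rank(N^2) = 1, rank(N^3) = 0; the number of blocks of size ≥ j is rank(N^{j−1}) − rank(N^j), giving [2, 1, 1]. So we have 1 block(s) of size 3, 1 block(s) of size 1 → block sizes [3, 1]

Assembling the blocks gives a Jordan form
J =
  [0, 1, 0, 0]
  [0, 0, 1, 0]
  [0, 0, 0, 0]
  [0, 0, 0, 0]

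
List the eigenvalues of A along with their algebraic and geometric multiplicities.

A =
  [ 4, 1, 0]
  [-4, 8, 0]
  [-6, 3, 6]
λ = 6: alg = 3, geom = 2

Step 1 — factor the characteristic polynomial to read off the algebraic multiplicities:
  χ_A(x) = (x - 6)^3

Step 2 — compute geometric multiplicities via the rank-nullity identity g(λ) = n − rank(A − λI):
  rank(A − (6)·I) = 1, so dim ker(A − (6)·I) = n − 1 = 2

Summary:
  λ = 6: algebraic multiplicity = 3, geometric multiplicity = 2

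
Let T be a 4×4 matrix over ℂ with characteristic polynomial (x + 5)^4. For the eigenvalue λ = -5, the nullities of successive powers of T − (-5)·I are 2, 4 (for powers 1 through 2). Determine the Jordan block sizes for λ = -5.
Block sizes for λ = -5: [2, 2]

From the dimensions of kernels of powers, the number of Jordan blocks of size at least j is d_j − d_{j−1} where d_j = dim ker(N^j) (with d_0 = 0). Computing the differences gives [2, 2].
The number of blocks of size exactly k is (#blocks of size ≥ k) − (#blocks of size ≥ k + 1), so the partition is: 2 block(s) of size 2.
In nonincreasing order the block sizes are [2, 2].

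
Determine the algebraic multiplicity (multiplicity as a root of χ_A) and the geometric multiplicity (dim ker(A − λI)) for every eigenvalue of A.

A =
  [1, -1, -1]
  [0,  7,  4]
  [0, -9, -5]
λ = 1: alg = 3, geom = 1

Step 1 — factor the characteristic polynomial to read off the algebraic multiplicities:
  χ_A(x) = (x - 1)^3

Step 2 — compute geometric multiplicities via the rank-nullity identity g(λ) = n − rank(A − λI):
  rank(A − (1)·I) = 2, so dim ker(A − (1)·I) = n − 2 = 1

Summary:
  λ = 1: algebraic multiplicity = 3, geometric multiplicity = 1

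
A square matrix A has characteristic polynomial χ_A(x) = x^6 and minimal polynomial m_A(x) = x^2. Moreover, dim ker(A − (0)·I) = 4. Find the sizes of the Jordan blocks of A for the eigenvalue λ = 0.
Block sizes for λ = 0: [2, 2, 1, 1]

Step 1 — from the characteristic polynomial, algebraic multiplicity of λ = 0 is 6. From dim ker(A − (0)·I) = 4, there are exactly 4 Jordan blocks for λ = 0.
Step 2 — from the minimal polynomial, the factor (x − 0)^2 tells us the largest block for λ = 0 has size 2.
Step 3 — with total size 6, 4 blocks, and largest block 2, the block sizes (in nonincreasing order) are [2, 2, 1, 1].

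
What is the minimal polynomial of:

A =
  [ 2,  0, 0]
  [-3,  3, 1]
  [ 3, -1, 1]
x^2 - 4*x + 4

The characteristic polynomial is χ_A(x) = (x - 2)^3, so the eigenvalues are known. The minimal polynomial is
  m_A(x) = Π_λ (x − λ)^{k_λ}
where k_λ is the size of the *largest* Jordan block for λ (equivalently, the smallest k with (A − λI)^k v = 0 for every generalised eigenvector v of λ).

  λ = 2: largest Jordan block has size 2, contributing (x − 2)^2

So m_A(x) = (x - 2)^2 = x^2 - 4*x + 4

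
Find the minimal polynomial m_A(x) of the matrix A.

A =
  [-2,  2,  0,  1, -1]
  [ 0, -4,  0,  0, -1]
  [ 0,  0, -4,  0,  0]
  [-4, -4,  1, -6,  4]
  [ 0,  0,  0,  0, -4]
x^3 + 12*x^2 + 48*x + 64

The characteristic polynomial is χ_A(x) = (x + 4)^5, so the eigenvalues are known. The minimal polynomial is
  m_A(x) = Π_λ (x − λ)^{k_λ}
where k_λ is the size of the *largest* Jordan block for λ (equivalently, the smallest k with (A − λI)^k v = 0 for every generalised eigenvector v of λ).

  λ = -4: largest Jordan block has size 3, contributing (x + 4)^3

So m_A(x) = (x + 4)^3 = x^3 + 12*x^2 + 48*x + 64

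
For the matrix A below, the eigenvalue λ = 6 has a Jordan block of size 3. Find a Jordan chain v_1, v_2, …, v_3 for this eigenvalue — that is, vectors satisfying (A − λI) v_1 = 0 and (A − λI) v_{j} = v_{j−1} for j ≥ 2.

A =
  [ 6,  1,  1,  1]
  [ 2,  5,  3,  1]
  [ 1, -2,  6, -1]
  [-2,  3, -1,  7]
A Jordan chain for λ = 6 of length 3:
v_1 = (1, -1, -2, 3)ᵀ
v_2 = (0, 2, 1, -2)ᵀ
v_3 = (1, 0, 0, 0)ᵀ

Let N = A − (6)·I. We want v_3 with N^3 v_3 = 0 but N^2 v_3 ≠ 0; then v_{j-1} := N · v_j for j = 3, …, 2.

Pick v_3 = (1, 0, 0, 0)ᵀ.
Then v_2 = N · v_3 = (0, 2, 1, -2)ᵀ.
Then v_1 = N · v_2 = (1, -1, -2, 3)ᵀ.

Sanity check: (A − (6)·I) v_1 = (0, 0, 0, 0)ᵀ = 0. ✓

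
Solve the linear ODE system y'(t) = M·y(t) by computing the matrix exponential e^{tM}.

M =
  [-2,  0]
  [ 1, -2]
e^{tM} =
  [exp(-2*t), 0]
  [t*exp(-2*t), exp(-2*t)]

Strategy: write M = P · J · P⁻¹ where J is a Jordan canonical form, so e^{tM} = P · e^{tJ} · P⁻¹, and e^{tJ} can be computed block-by-block.

M has Jordan form
J =
  [-2,  1]
  [ 0, -2]
(up to reordering of blocks).

Per-block formulas:
  For a 2×2 Jordan block J_2(-2): exp(t · J_2(-2)) = e^(-2t)·(I + t·N), where N is the 2×2 nilpotent shift.

After assembling e^{tJ} and conjugating by P, we get:

e^{tM} =
  [exp(-2*t), 0]
  [t*exp(-2*t), exp(-2*t)]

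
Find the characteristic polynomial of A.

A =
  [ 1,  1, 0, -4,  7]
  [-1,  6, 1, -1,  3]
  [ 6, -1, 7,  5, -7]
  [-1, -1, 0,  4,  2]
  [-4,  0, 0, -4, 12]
x^5 - 30*x^4 + 360*x^3 - 2160*x^2 + 6480*x - 7776

Expanding det(x·I − A) (e.g. by cofactor expansion or by noting that A is similar to its Jordan form J, which has the same characteristic polynomial as A) gives
  χ_A(x) = x^5 - 30*x^4 + 360*x^3 - 2160*x^2 + 6480*x - 7776
which factors as (x - 6)^5. The eigenvalues (with algebraic multiplicities) are λ = 6 with multiplicity 5.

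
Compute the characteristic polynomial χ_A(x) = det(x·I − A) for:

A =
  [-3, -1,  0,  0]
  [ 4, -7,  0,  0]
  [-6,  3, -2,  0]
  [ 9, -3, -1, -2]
x^4 + 14*x^3 + 69*x^2 + 140*x + 100

Expanding det(x·I − A) (e.g. by cofactor expansion or by noting that A is similar to its Jordan form J, which has the same characteristic polynomial as A) gives
  χ_A(x) = x^4 + 14*x^3 + 69*x^2 + 140*x + 100
which factors as (x + 2)^2*(x + 5)^2. The eigenvalues (with algebraic multiplicities) are λ = -5 with multiplicity 2, λ = -2 with multiplicity 2.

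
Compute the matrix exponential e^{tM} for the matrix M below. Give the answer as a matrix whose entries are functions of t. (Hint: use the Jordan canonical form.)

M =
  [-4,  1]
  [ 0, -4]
e^{tM} =
  [exp(-4*t), t*exp(-4*t)]
  [0, exp(-4*t)]

Strategy: write M = P · J · P⁻¹ where J is a Jordan canonical form, so e^{tM} = P · e^{tJ} · P⁻¹, and e^{tJ} can be computed block-by-block.

M has Jordan form
J =
  [-4,  1]
  [ 0, -4]
(up to reordering of blocks).

Per-block formulas:
  For a 2×2 Jordan block J_2(-4): exp(t · J_2(-4)) = e^(-4t)·(I + t·N), where N is the 2×2 nilpotent shift.

After assembling e^{tJ} and conjugating by P, we get:

e^{tM} =
  [exp(-4*t), t*exp(-4*t)]
  [0, exp(-4*t)]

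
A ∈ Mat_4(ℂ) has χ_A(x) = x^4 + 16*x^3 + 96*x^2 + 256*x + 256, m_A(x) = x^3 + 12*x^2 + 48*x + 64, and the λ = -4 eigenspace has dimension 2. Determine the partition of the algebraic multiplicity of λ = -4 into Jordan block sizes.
Block sizes for λ = -4: [3, 1]

Step 1 — from the characteristic polynomial, algebraic multiplicity of λ = -4 is 4. From dim ker(A − (-4)·I) = 2, there are exactly 2 Jordan blocks for λ = -4.
Step 2 — from the minimal polynomial, the factor (x + 4)^3 tells us the largest block for λ = -4 has size 3.
Step 3 — with total size 4, 2 blocks, and largest block 3, the block sizes (in nonincreasing order) are [3, 1].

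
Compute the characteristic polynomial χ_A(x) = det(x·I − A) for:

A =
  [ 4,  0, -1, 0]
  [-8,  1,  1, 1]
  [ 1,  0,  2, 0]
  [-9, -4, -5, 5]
x^4 - 12*x^3 + 54*x^2 - 108*x + 81

Expanding det(x·I − A) (e.g. by cofactor expansion or by noting that A is similar to its Jordan form J, which has the same characteristic polynomial as A) gives
  χ_A(x) = x^4 - 12*x^3 + 54*x^2 - 108*x + 81
which factors as (x - 3)^4. The eigenvalues (with algebraic multiplicities) are λ = 3 with multiplicity 4.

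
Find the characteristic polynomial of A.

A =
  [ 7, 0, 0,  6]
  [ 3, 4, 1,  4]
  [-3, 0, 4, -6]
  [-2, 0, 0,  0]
x^4 - 15*x^3 + 84*x^2 - 208*x + 192

Expanding det(x·I − A) (e.g. by cofactor expansion or by noting that A is similar to its Jordan form J, which has the same characteristic polynomial as A) gives
  χ_A(x) = x^4 - 15*x^3 + 84*x^2 - 208*x + 192
which factors as (x - 4)^3*(x - 3). The eigenvalues (with algebraic multiplicities) are λ = 3 with multiplicity 1, λ = 4 with multiplicity 3.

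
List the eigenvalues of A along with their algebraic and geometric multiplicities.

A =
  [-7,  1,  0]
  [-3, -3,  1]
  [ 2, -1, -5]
λ = -5: alg = 3, geom = 1

Step 1 — factor the characteristic polynomial to read off the algebraic multiplicities:
  χ_A(x) = (x + 5)^3

Step 2 — compute geometric multiplicities via the rank-nullity identity g(λ) = n − rank(A − λI):
  rank(A − (-5)·I) = 2, so dim ker(A − (-5)·I) = n − 2 = 1

Summary:
  λ = -5: algebraic multiplicity = 3, geometric multiplicity = 1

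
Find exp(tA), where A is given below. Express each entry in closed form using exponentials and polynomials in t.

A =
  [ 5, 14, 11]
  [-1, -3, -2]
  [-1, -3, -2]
e^{tA} =
  [5*t + 1, -5*t^2/2 + 14*t, 5*t^2/2 + 11*t]
  [-t, t^2/2 - 3*t + 1, -t^2/2 - 2*t]
  [-t, t^2/2 - 3*t, -t^2/2 - 2*t + 1]

Strategy: write A = P · J · P⁻¹ where J is a Jordan canonical form, so e^{tA} = P · e^{tJ} · P⁻¹, and e^{tJ} can be computed block-by-block.

A has Jordan form
J =
  [0, 1, 0]
  [0, 0, 1]
  [0, 0, 0]
(up to reordering of blocks).

Per-block formulas:
  For a 3×3 Jordan block J_3(0): exp(t · J_3(0)) = e^(0t)·(I + t·N + (t^2/2)·N^2), where N is the 3×3 nilpotent shift.

After assembling e^{tJ} and conjugating by P, we get:

e^{tA} =
  [5*t + 1, -5*t^2/2 + 14*t, 5*t^2/2 + 11*t]
  [-t, t^2/2 - 3*t + 1, -t^2/2 - 2*t]
  [-t, t^2/2 - 3*t, -t^2/2 - 2*t + 1]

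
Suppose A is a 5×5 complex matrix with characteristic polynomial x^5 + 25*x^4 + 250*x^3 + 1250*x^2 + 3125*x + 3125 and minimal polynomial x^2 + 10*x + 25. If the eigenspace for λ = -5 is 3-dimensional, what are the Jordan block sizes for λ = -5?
Block sizes for λ = -5: [2, 2, 1]

Step 1 — from the characteristic polynomial, algebraic multiplicity of λ = -5 is 5. From dim ker(A − (-5)·I) = 3, there are exactly 3 Jordan blocks for λ = -5.
Step 2 — from the minimal polynomial, the factor (x + 5)^2 tells us the largest block for λ = -5 has size 2.
Step 3 — with total size 5, 3 blocks, and largest block 2, the block sizes (in nonincreasing order) are [2, 2, 1].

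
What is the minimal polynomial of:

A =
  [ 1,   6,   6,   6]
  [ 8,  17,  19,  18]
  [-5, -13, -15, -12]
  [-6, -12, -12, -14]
x^3 + 9*x^2 + 24*x + 20

The characteristic polynomial is χ_A(x) = (x + 2)^3*(x + 5), so the eigenvalues are known. The minimal polynomial is
  m_A(x) = Π_λ (x − λ)^{k_λ}
where k_λ is the size of the *largest* Jordan block for λ (equivalently, the smallest k with (A − λI)^k v = 0 for every generalised eigenvector v of λ).

  λ = -5: largest Jordan block has size 1, contributing (x + 5)
  λ = -2: largest Jordan block has size 2, contributing (x + 2)^2

So m_A(x) = (x + 2)^2*(x + 5) = x^3 + 9*x^2 + 24*x + 20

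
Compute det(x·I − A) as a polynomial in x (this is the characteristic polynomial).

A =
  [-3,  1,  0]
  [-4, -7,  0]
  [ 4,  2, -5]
x^3 + 15*x^2 + 75*x + 125

Expanding det(x·I − A) (e.g. by cofactor expansion or by noting that A is similar to its Jordan form J, which has the same characteristic polynomial as A) gives
  χ_A(x) = x^3 + 15*x^2 + 75*x + 125
which factors as (x + 5)^3. The eigenvalues (with algebraic multiplicities) are λ = -5 with multiplicity 3.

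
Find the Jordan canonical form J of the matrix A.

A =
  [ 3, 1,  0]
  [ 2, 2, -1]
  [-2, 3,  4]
J_3(3)

The characteristic polynomial is
  det(x·I − A) = x^3 - 9*x^2 + 27*x - 27 = (x - 3)^3

Eigenvalues and multiplicities (the geometric multiplicity of λ is n − rank(A − λI), which equals the number of Jordan blocks for λ):
  λ = 3: algebraic multiplicity = 3, geometric multiplicity = 1

Determining the block sizes for each eigenvalue:
  λ = 3: one block (gm = 1), so the single block has size am = 3 → block sizes [3]

Assembling the blocks gives a Jordan form
J =
  [3, 1, 0]
  [0, 3, 1]
  [0, 0, 3]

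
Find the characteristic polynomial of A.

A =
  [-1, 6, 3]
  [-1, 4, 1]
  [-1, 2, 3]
x^3 - 6*x^2 + 12*x - 8

Expanding det(x·I − A) (e.g. by cofactor expansion or by noting that A is similar to its Jordan form J, which has the same characteristic polynomial as A) gives
  χ_A(x) = x^3 - 6*x^2 + 12*x - 8
which factors as (x - 2)^3. The eigenvalues (with algebraic multiplicities) are λ = 2 with multiplicity 3.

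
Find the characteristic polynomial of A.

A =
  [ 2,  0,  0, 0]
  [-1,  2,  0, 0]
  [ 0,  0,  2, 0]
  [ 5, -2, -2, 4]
x^4 - 10*x^3 + 36*x^2 - 56*x + 32

Expanding det(x·I − A) (e.g. by cofactor expansion or by noting that A is similar to its Jordan form J, which has the same characteristic polynomial as A) gives
  χ_A(x) = x^4 - 10*x^3 + 36*x^2 - 56*x + 32
which factors as (x - 4)*(x - 2)^3. The eigenvalues (with algebraic multiplicities) are λ = 2 with multiplicity 3, λ = 4 with multiplicity 1.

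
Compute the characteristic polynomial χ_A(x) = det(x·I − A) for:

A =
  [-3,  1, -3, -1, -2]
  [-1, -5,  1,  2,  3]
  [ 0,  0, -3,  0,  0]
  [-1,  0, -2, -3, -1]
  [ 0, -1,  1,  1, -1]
x^5 + 15*x^4 + 90*x^3 + 270*x^2 + 405*x + 243

Expanding det(x·I − A) (e.g. by cofactor expansion or by noting that A is similar to its Jordan form J, which has the same characteristic polynomial as A) gives
  χ_A(x) = x^5 + 15*x^4 + 90*x^3 + 270*x^2 + 405*x + 243
which factors as (x + 3)^5. The eigenvalues (with algebraic multiplicities) are λ = -3 with multiplicity 5.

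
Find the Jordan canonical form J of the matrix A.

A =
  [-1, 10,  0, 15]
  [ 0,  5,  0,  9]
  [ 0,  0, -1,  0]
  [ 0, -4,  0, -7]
J_2(-1) ⊕ J_1(-1) ⊕ J_1(-1)

The characteristic polynomial is
  det(x·I − A) = x^4 + 4*x^3 + 6*x^2 + 4*x + 1 = (x + 1)^4

Eigenvalues and multiplicities (the geometric multiplicity of λ is n − rank(A − λI), which equals the number of Jordan blocks for λ):
  λ = -1: algebraic multiplicity = 4, geometric multiplicity = 3

Determining the block sizes for each eigenvalue:
  λ = -1: 3 blocks summing to 4 forces exactly one block of size 2 and the rest size 1 → block sizes [2, 1, 1]

Assembling the blocks gives a Jordan form
J =
  [-1,  1,  0,  0]
  [ 0, -1,  0,  0]
  [ 0,  0, -1,  0]
  [ 0,  0,  0, -1]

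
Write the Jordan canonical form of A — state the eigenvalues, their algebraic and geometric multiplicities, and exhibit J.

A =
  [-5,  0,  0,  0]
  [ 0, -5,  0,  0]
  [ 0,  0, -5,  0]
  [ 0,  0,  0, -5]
J_1(-5) ⊕ J_1(-5) ⊕ J_1(-5) ⊕ J_1(-5)

The characteristic polynomial is
  det(x·I − A) = x^4 + 20*x^3 + 150*x^2 + 500*x + 625 = (x + 5)^4

Eigenvalues and multiplicities (the geometric multiplicity of λ is n − rank(A − λI), which equals the number of Jordan blocks for λ):
  λ = -5: algebraic multiplicity = 4, geometric multiplicity = 4

Determining the block sizes for each eigenvalue:
  λ = -5: gm = am = 4, so every block has size 1 → block sizes [1, 1, 1, 1]

Assembling the blocks gives a Jordan form
J =
  [-5,  0,  0,  0]
  [ 0, -5,  0,  0]
  [ 0,  0, -5,  0]
  [ 0,  0,  0, -5]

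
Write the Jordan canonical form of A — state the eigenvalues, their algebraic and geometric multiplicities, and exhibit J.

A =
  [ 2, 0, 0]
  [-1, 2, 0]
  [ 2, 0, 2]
J_2(2) ⊕ J_1(2)

The characteristic polynomial is
  det(x·I − A) = x^3 - 6*x^2 + 12*x - 8 = (x - 2)^3

Eigenvalues and multiplicities (the geometric multiplicity of λ is n − rank(A − λI), which equals the number of Jordan blocks for λ):
  λ = 2: algebraic multiplicity = 3, geometric multiplicity = 2

Determining the block sizes for each eigenvalue:
  λ = 2: 2 blocks summing to 3 forces exactly one block of size 2 and the rest size 1 → block sizes [2, 1]

Assembling the blocks gives a Jordan form
J =
  [2, 1, 0]
  [0, 2, 0]
  [0, 0, 2]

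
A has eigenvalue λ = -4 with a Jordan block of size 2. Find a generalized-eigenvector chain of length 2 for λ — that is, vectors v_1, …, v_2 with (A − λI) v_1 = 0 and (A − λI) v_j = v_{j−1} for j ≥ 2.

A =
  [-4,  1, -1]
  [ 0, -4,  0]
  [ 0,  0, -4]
A Jordan chain for λ = -4 of length 2:
v_1 = (1, 0, 0)ᵀ
v_2 = (0, 1, 0)ᵀ

Let N = A − (-4)·I. We want v_2 with N^2 v_2 = 0 but N^1 v_2 ≠ 0; then v_{j-1} := N · v_j for j = 2, …, 2.

Pick v_2 = (0, 1, 0)ᵀ.
Then v_1 = N · v_2 = (1, 0, 0)ᵀ.

Sanity check: (A − (-4)·I) v_1 = (0, 0, 0)ᵀ = 0. ✓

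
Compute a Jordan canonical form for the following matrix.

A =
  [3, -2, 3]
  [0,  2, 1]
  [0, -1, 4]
J_3(3)

The characteristic polynomial is
  det(x·I − A) = x^3 - 9*x^2 + 27*x - 27 = (x - 3)^3

Eigenvalues and multiplicities (the geometric multiplicity of λ is n − rank(A − λI), which equals the number of Jordan blocks for λ):
  λ = 3: algebraic multiplicity = 3, geometric multiplicity = 1

Determining the block sizes for each eigenvalue:
  λ = 3: one block (gm = 1), so the single block has size am = 3 → block sizes [3]

Assembling the blocks gives a Jordan form
J =
  [3, 1, 0]
  [0, 3, 1]
  [0, 0, 3]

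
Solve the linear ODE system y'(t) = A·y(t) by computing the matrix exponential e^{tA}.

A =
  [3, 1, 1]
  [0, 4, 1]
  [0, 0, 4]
e^{tA} =
  [exp(3*t), exp(4*t) - exp(3*t), t*exp(4*t)]
  [0, exp(4*t), t*exp(4*t)]
  [0, 0, exp(4*t)]

Strategy: write A = P · J · P⁻¹ where J is a Jordan canonical form, so e^{tA} = P · e^{tJ} · P⁻¹, and e^{tJ} can be computed block-by-block.

A has Jordan form
J =
  [3, 0, 0]
  [0, 4, 1]
  [0, 0, 4]
(up to reordering of blocks).

Per-block formulas:
  For a 1×1 block at λ = 3: exp(t · [3]) = [e^(3t)].
  For a 2×2 Jordan block J_2(4): exp(t · J_2(4)) = e^(4t)·(I + t·N), where N is the 2×2 nilpotent shift.

After assembling e^{tJ} and conjugating by P, we get:

e^{tA} =
  [exp(3*t), exp(4*t) - exp(3*t), t*exp(4*t)]
  [0, exp(4*t), t*exp(4*t)]
  [0, 0, exp(4*t)]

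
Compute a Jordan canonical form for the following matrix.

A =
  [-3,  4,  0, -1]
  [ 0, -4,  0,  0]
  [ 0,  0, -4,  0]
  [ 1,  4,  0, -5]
J_2(-4) ⊕ J_1(-4) ⊕ J_1(-4)

The characteristic polynomial is
  det(x·I − A) = x^4 + 16*x^3 + 96*x^2 + 256*x + 256 = (x + 4)^4

Eigenvalues and multiplicities (the geometric multiplicity of λ is n − rank(A − λI), which equals the number of Jordan blocks for λ):
  λ = -4: algebraic multiplicity = 4, geometric multiplicity = 3

Determining the block sizes for each eigenvalue:
  λ = -4: 3 blocks summing to 4 forces exactly one block of size 2 and the rest size 1 → block sizes [2, 1, 1]

Assembling the blocks gives a Jordan form
J =
  [-4,  1,  0,  0]
  [ 0, -4,  0,  0]
  [ 0,  0, -4,  0]
  [ 0,  0,  0, -4]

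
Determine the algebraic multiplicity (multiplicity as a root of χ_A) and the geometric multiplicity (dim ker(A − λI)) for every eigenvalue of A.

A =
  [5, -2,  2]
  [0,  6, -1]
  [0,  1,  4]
λ = 5: alg = 3, geom = 2

Step 1 — factor the characteristic polynomial to read off the algebraic multiplicities:
  χ_A(x) = (x - 5)^3

Step 2 — compute geometric multiplicities via the rank-nullity identity g(λ) = n − rank(A − λI):
  rank(A − (5)·I) = 1, so dim ker(A − (5)·I) = n − 1 = 2

Summary:
  λ = 5: algebraic multiplicity = 3, geometric multiplicity = 2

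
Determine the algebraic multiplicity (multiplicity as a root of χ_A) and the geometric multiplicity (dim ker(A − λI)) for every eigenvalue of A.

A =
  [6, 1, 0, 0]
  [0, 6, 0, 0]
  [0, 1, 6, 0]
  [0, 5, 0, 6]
λ = 6: alg = 4, geom = 3

Step 1 — factor the characteristic polynomial to read off the algebraic multiplicities:
  χ_A(x) = (x - 6)^4

Step 2 — compute geometric multiplicities via the rank-nullity identity g(λ) = n − rank(A − λI):
  rank(A − (6)·I) = 1, so dim ker(A − (6)·I) = n − 1 = 3

Summary:
  λ = 6: algebraic multiplicity = 4, geometric multiplicity = 3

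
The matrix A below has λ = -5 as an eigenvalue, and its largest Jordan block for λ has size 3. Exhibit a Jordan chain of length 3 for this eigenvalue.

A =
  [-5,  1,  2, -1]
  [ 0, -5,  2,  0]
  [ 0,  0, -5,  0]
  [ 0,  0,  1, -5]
A Jordan chain for λ = -5 of length 3:
v_1 = (1, 0, 0, 0)ᵀ
v_2 = (2, 2, 0, 1)ᵀ
v_3 = (0, 0, 1, 0)ᵀ

Let N = A − (-5)·I. We want v_3 with N^3 v_3 = 0 but N^2 v_3 ≠ 0; then v_{j-1} := N · v_j for j = 3, …, 2.

Pick v_3 = (0, 0, 1, 0)ᵀ.
Then v_2 = N · v_3 = (2, 2, 0, 1)ᵀ.
Then v_1 = N · v_2 = (1, 0, 0, 0)ᵀ.

Sanity check: (A − (-5)·I) v_1 = (0, 0, 0, 0)ᵀ = 0. ✓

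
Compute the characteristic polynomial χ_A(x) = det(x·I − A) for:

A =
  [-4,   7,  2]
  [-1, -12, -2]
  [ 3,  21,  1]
x^3 + 15*x^2 + 75*x + 125

Expanding det(x·I − A) (e.g. by cofactor expansion or by noting that A is similar to its Jordan form J, which has the same characteristic polynomial as A) gives
  χ_A(x) = x^3 + 15*x^2 + 75*x + 125
which factors as (x + 5)^3. The eigenvalues (with algebraic multiplicities) are λ = -5 with multiplicity 3.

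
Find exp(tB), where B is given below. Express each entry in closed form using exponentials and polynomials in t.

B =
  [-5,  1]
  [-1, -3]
e^{tB} =
  [-t*exp(-4*t) + exp(-4*t), t*exp(-4*t)]
  [-t*exp(-4*t), t*exp(-4*t) + exp(-4*t)]

Strategy: write B = P · J · P⁻¹ where J is a Jordan canonical form, so e^{tB} = P · e^{tJ} · P⁻¹, and e^{tJ} can be computed block-by-block.

B has Jordan form
J =
  [-4,  1]
  [ 0, -4]
(up to reordering of blocks).

Per-block formulas:
  For a 2×2 Jordan block J_2(-4): exp(t · J_2(-4)) = e^(-4t)·(I + t·N), where N is the 2×2 nilpotent shift.

After assembling e^{tJ} and conjugating by P, we get:

e^{tB} =
  [-t*exp(-4*t) + exp(-4*t), t*exp(-4*t)]
  [-t*exp(-4*t), t*exp(-4*t) + exp(-4*t)]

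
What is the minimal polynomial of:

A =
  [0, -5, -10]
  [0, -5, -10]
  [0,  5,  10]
x^2 - 5*x

The characteristic polynomial is χ_A(x) = x^2*(x - 5), so the eigenvalues are known. The minimal polynomial is
  m_A(x) = Π_λ (x − λ)^{k_λ}
where k_λ is the size of the *largest* Jordan block for λ (equivalently, the smallest k with (A − λI)^k v = 0 for every generalised eigenvector v of λ).

  λ = 0: largest Jordan block has size 1, contributing (x − 0)
  λ = 5: largest Jordan block has size 1, contributing (x − 5)

So m_A(x) = x*(x - 5) = x^2 - 5*x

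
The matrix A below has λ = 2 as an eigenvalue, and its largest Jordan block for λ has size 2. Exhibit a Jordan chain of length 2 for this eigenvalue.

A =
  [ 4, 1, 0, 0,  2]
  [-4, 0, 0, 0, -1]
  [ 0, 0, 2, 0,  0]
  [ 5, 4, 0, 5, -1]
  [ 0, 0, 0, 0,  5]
A Jordan chain for λ = 2 of length 2:
v_1 = (1, -2, 0, 1, 0)ᵀ
v_2 = (1, -1, 0, 0, 0)ᵀ

Let N = A − (2)·I. We want v_2 with N^2 v_2 = 0 but N^1 v_2 ≠ 0; then v_{j-1} := N · v_j for j = 2, …, 2.

Pick v_2 = (1, -1, 0, 0, 0)ᵀ.
Then v_1 = N · v_2 = (1, -2, 0, 1, 0)ᵀ.

Sanity check: (A − (2)·I) v_1 = (0, 0, 0, 0, 0)ᵀ = 0. ✓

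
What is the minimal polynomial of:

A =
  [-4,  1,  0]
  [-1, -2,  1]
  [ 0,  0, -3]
x^3 + 9*x^2 + 27*x + 27

The characteristic polynomial is χ_A(x) = (x + 3)^3, so the eigenvalues are known. The minimal polynomial is
  m_A(x) = Π_λ (x − λ)^{k_λ}
where k_λ is the size of the *largest* Jordan block for λ (equivalently, the smallest k with (A − λI)^k v = 0 for every generalised eigenvector v of λ).

  λ = -3: largest Jordan block has size 3, contributing (x + 3)^3

So m_A(x) = (x + 3)^3 = x^3 + 9*x^2 + 27*x + 27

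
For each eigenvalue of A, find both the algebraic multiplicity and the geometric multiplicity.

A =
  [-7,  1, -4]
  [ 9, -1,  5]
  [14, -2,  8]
λ = 0: alg = 3, geom = 1

Step 1 — factor the characteristic polynomial to read off the algebraic multiplicities:
  χ_A(x) = x^3

Step 2 — compute geometric multiplicities via the rank-nullity identity g(λ) = n − rank(A − λI):
  rank(A − (0)·I) = 2, so dim ker(A − (0)·I) = n − 2 = 1

Summary:
  λ = 0: algebraic multiplicity = 3, geometric multiplicity = 1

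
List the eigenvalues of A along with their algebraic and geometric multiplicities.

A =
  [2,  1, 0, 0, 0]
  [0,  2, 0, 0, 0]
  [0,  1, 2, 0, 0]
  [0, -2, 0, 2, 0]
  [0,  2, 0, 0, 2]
λ = 2: alg = 5, geom = 4

Step 1 — factor the characteristic polynomial to read off the algebraic multiplicities:
  χ_A(x) = (x - 2)^5

Step 2 — compute geometric multiplicities via the rank-nullity identity g(λ) = n − rank(A − λI):
  rank(A − (2)·I) = 1, so dim ker(A − (2)·I) = n − 1 = 4

Summary:
  λ = 2: algebraic multiplicity = 5, geometric multiplicity = 4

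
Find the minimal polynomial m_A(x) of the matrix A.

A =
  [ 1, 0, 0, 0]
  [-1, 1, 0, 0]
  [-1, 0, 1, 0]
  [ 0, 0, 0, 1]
x^2 - 2*x + 1

The characteristic polynomial is χ_A(x) = (x - 1)^4, so the eigenvalues are known. The minimal polynomial is
  m_A(x) = Π_λ (x − λ)^{k_λ}
where k_λ is the size of the *largest* Jordan block for λ (equivalently, the smallest k with (A − λI)^k v = 0 for every generalised eigenvector v of λ).

  λ = 1: largest Jordan block has size 2, contributing (x − 1)^2

So m_A(x) = (x - 1)^2 = x^2 - 2*x + 1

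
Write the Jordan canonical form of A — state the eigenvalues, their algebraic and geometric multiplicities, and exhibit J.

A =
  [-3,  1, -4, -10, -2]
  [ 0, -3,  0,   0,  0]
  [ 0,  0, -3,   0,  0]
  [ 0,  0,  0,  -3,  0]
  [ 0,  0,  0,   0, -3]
J_2(-3) ⊕ J_1(-3) ⊕ J_1(-3) ⊕ J_1(-3)

The characteristic polynomial is
  det(x·I − A) = x^5 + 15*x^4 + 90*x^3 + 270*x^2 + 405*x + 243 = (x + 3)^5

Eigenvalues and multiplicities (the geometric multiplicity of λ is n − rank(A − λI), which equals the number of Jordan blocks for λ):
  λ = -3: algebraic multiplicity = 5, geometric multiplicity = 4

Determining the block sizes for each eigenvalue:
  λ = -3: 4 blocks summing to 5 forces exactly one block of size 2 and the rest size 1 → block sizes [2, 1, 1, 1]

Assembling the blocks gives a Jordan form
J =
  [-3,  1,  0,  0,  0]
  [ 0, -3,  0,  0,  0]
  [ 0,  0, -3,  0,  0]
  [ 0,  0,  0, -3,  0]
  [ 0,  0,  0,  0, -3]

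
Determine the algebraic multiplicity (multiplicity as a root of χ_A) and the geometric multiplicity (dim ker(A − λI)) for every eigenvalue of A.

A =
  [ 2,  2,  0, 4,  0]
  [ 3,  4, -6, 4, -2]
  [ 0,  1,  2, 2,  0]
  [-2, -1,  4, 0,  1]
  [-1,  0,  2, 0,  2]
λ = 2: alg = 5, geom = 2

Step 1 — factor the characteristic polynomial to read off the algebraic multiplicities:
  χ_A(x) = (x - 2)^5

Step 2 — compute geometric multiplicities via the rank-nullity identity g(λ) = n − rank(A − λI):
  rank(A − (2)·I) = 3, so dim ker(A − (2)·I) = n − 3 = 2

Summary:
  λ = 2: algebraic multiplicity = 5, geometric multiplicity = 2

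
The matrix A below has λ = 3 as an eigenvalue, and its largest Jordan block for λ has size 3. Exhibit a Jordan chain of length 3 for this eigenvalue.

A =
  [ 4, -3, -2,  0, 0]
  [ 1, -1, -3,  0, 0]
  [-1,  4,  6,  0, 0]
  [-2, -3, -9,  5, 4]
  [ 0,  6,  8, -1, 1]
A Jordan chain for λ = 3 of length 3:
v_1 = (1, 1, -1, 0, -1)ᵀ
v_2 = (-3, -4, 4, -3, 6)ᵀ
v_3 = (0, 1, 0, 0, 0)ᵀ

Let N = A − (3)·I. We want v_3 with N^3 v_3 = 0 but N^2 v_3 ≠ 0; then v_{j-1} := N · v_j for j = 3, …, 2.

Pick v_3 = (0, 1, 0, 0, 0)ᵀ.
Then v_2 = N · v_3 = (-3, -4, 4, -3, 6)ᵀ.
Then v_1 = N · v_2 = (1, 1, -1, 0, -1)ᵀ.

Sanity check: (A − (3)·I) v_1 = (0, 0, 0, 0, 0)ᵀ = 0. ✓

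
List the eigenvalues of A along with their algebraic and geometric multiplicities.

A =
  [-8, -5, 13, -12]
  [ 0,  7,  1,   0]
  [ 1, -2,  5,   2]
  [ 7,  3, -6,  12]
λ = -2: alg = 1, geom = 1; λ = 6: alg = 3, geom = 1

Step 1 — factor the characteristic polynomial to read off the algebraic multiplicities:
  χ_A(x) = (x - 6)^3*(x + 2)

Step 2 — compute geometric multiplicities via the rank-nullity identity g(λ) = n − rank(A − λI):
  rank(A − (-2)·I) = 3, so dim ker(A − (-2)·I) = n − 3 = 1
  rank(A − (6)·I) = 3, so dim ker(A − (6)·I) = n − 3 = 1

Summary:
  λ = -2: algebraic multiplicity = 1, geometric multiplicity = 1
  λ = 6: algebraic multiplicity = 3, geometric multiplicity = 1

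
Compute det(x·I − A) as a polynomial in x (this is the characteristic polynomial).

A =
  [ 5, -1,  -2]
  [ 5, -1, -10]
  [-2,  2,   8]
x^3 - 12*x^2 + 48*x - 64

Expanding det(x·I − A) (e.g. by cofactor expansion or by noting that A is similar to its Jordan form J, which has the same characteristic polynomial as A) gives
  χ_A(x) = x^3 - 12*x^2 + 48*x - 64
which factors as (x - 4)^3. The eigenvalues (with algebraic multiplicities) are λ = 4 with multiplicity 3.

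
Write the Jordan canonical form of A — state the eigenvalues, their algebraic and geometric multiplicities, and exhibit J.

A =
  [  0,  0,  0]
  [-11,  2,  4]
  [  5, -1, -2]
J_3(0)

The characteristic polynomial is
  det(x·I − A) = x^3

Eigenvalues and multiplicities (the geometric multiplicity of λ is n − rank(A − λI), which equals the number of Jordan blocks for λ):
  λ = 0: algebraic multiplicity = 3, geometric multiplicity = 1

Determining the block sizes for each eigenvalue:
  λ = 0: one block (gm = 1), so the single block has size am = 3 → block sizes [3]

Assembling the blocks gives a Jordan form
J =
  [0, 1, 0]
  [0, 0, 1]
  [0, 0, 0]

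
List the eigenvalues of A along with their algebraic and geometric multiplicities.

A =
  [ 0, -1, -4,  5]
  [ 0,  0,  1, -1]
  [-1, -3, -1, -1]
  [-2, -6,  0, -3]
λ = -1: alg = 4, geom = 2

Step 1 — factor the characteristic polynomial to read off the algebraic multiplicities:
  χ_A(x) = (x + 1)^4

Step 2 — compute geometric multiplicities via the rank-nullity identity g(λ) = n − rank(A − λI):
  rank(A − (-1)·I) = 2, so dim ker(A − (-1)·I) = n − 2 = 2

Summary:
  λ = -1: algebraic multiplicity = 4, geometric multiplicity = 2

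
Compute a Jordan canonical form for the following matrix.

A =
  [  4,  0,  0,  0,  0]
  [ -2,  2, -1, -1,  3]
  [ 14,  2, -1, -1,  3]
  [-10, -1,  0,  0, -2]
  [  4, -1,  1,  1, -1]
J_3(0) ⊕ J_1(0) ⊕ J_1(4)

The characteristic polynomial is
  det(x·I − A) = x^5 - 4*x^4 = x^4*(x - 4)

Eigenvalues and multiplicities (the geometric multiplicity of λ is n − rank(A − λI), which equals the number of Jordan blocks for λ):
  λ = 0: algebraic multiplicity = 4, geometric multiplicity = 2
  λ = 4: algebraic multiplicity = 1, geometric multiplicity = 1

Determining the block sizes for each eigenvalue:
  λ = 0: with am = 4 and gm = 2, the partition is not yet determined (e.g. several partitions of 4 into 2 parts exist). Let N = A − (0)·I. Computing rank(N^1) = 3, rank(N^2) = 2, rank(N^3) = 1; the number of blocks of size ≥ j is rank(N^{j−1}) − rank(N^j), giving [2, 1, 1]. So we have 1 block(s) of size 3, 1 block(s) of size 1 → block sizes [3, 1]
  λ = 4: one block (gm = 1), so the single block has size am = 1 → block sizes [1]

Assembling the blocks gives a Jordan form
J =
  [0, 1, 0, 0, 0]
  [0, 0, 1, 0, 0]
  [0, 0, 0, 0, 0]
  [0, 0, 0, 0, 0]
  [0, 0, 0, 0, 4]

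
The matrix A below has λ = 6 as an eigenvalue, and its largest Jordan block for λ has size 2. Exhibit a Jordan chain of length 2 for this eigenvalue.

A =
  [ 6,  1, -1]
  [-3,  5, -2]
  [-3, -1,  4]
A Jordan chain for λ = 6 of length 2:
v_1 = (1, -1, -1)ᵀ
v_2 = (0, 1, 0)ᵀ

Let N = A − (6)·I. We want v_2 with N^2 v_2 = 0 but N^1 v_2 ≠ 0; then v_{j-1} := N · v_j for j = 2, …, 2.

Pick v_2 = (0, 1, 0)ᵀ.
Then v_1 = N · v_2 = (1, -1, -1)ᵀ.

Sanity check: (A − (6)·I) v_1 = (0, 0, 0)ᵀ = 0. ✓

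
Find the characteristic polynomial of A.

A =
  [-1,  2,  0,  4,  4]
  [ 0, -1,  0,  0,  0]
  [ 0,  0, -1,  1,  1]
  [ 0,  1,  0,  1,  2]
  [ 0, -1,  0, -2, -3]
x^5 + 5*x^4 + 10*x^3 + 10*x^2 + 5*x + 1

Expanding det(x·I − A) (e.g. by cofactor expansion or by noting that A is similar to its Jordan form J, which has the same characteristic polynomial as A) gives
  χ_A(x) = x^5 + 5*x^4 + 10*x^3 + 10*x^2 + 5*x + 1
which factors as (x + 1)^5. The eigenvalues (with algebraic multiplicities) are λ = -1 with multiplicity 5.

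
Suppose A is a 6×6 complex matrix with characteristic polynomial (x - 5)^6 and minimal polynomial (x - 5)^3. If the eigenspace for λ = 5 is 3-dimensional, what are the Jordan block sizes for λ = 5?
Block sizes for λ = 5: [3, 2, 1]

Step 1 — from the characteristic polynomial, algebraic multiplicity of λ = 5 is 6. From dim ker(A − (5)·I) = 3, there are exactly 3 Jordan blocks for λ = 5.
Step 2 — from the minimal polynomial, the factor (x − 5)^3 tells us the largest block for λ = 5 has size 3.
Step 3 — with total size 6, 3 blocks, and largest block 3, the block sizes (in nonincreasing order) are [3, 2, 1].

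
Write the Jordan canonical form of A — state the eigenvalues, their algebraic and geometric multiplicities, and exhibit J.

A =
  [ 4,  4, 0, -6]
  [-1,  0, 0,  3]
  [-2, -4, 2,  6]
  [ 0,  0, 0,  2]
J_2(2) ⊕ J_1(2) ⊕ J_1(2)

The characteristic polynomial is
  det(x·I − A) = x^4 - 8*x^3 + 24*x^2 - 32*x + 16 = (x - 2)^4

Eigenvalues and multiplicities (the geometric multiplicity of λ is n − rank(A − λI), which equals the number of Jordan blocks for λ):
  λ = 2: algebraic multiplicity = 4, geometric multiplicity = 3

Determining the block sizes for each eigenvalue:
  λ = 2: 3 blocks summing to 4 forces exactly one block of size 2 and the rest size 1 → block sizes [2, 1, 1]

Assembling the blocks gives a Jordan form
J =
  [2, 1, 0, 0]
  [0, 2, 0, 0]
  [0, 0, 2, 0]
  [0, 0, 0, 2]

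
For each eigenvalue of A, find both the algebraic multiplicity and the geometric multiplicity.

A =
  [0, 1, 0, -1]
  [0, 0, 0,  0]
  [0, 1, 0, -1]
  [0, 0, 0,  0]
λ = 0: alg = 4, geom = 3

Step 1 — factor the characteristic polynomial to read off the algebraic multiplicities:
  χ_A(x) = x^4

Step 2 — compute geometric multiplicities via the rank-nullity identity g(λ) = n − rank(A − λI):
  rank(A − (0)·I) = 1, so dim ker(A − (0)·I) = n − 1 = 3

Summary:
  λ = 0: algebraic multiplicity = 4, geometric multiplicity = 3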